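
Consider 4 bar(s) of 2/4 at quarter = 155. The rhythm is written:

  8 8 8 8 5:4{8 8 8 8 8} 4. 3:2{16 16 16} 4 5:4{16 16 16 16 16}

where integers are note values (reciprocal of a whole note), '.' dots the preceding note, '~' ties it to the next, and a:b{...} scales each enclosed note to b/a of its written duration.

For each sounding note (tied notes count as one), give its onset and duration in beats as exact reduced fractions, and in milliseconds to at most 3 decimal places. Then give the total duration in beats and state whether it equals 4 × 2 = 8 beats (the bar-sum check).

1) 0.0ms=0b +193.548ms=1/2b
2) 193.548ms=1/2b +193.548ms=1/2b
3) 387.097ms=1b +193.548ms=1/2b
4) 580.645ms=3/2b +193.548ms=1/2b
5) 774.194ms=2b +154.839ms=2/5b
6) 929.032ms=12/5b +154.839ms=2/5b
7) 1083.871ms=14/5b +154.839ms=2/5b
8) 1238.71ms=16/5b +154.839ms=2/5b
9) 1393.548ms=18/5b +154.839ms=2/5b
10) 1548.387ms=4b +580.645ms=3/2b
11) 2129.032ms=11/2b +64.516ms=1/6b
12) 2193.548ms=17/3b +64.516ms=1/6b
13) 2258.065ms=35/6b +64.516ms=1/6b
14) 2322.581ms=6b +387.097ms=1b
15) 2709.677ms=7b +77.419ms=1/5b
16) 2787.097ms=36/5b +77.419ms=1/5b
17) 2864.516ms=37/5b +77.419ms=1/5b
18) 2941.935ms=38/5b +77.419ms=1/5b
19) 3019.355ms=39/5b +77.419ms=1/5b
Σ=8b of 8 (155bpm 2/4) — PASS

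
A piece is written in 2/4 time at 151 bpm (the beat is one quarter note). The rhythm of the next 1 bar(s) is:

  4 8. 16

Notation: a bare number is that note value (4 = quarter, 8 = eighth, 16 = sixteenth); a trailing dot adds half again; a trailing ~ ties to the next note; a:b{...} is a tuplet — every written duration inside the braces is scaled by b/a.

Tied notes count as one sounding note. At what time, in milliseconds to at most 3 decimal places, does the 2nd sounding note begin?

1. 0.0ms @ 0 + 397.351ms (1)
2. 397.351ms @ 1 + 298.013ms (3/4)
3. 695.364ms @ 7/4 + 99.338ms (1/4)

note 2 onset = 1b = 397.351ms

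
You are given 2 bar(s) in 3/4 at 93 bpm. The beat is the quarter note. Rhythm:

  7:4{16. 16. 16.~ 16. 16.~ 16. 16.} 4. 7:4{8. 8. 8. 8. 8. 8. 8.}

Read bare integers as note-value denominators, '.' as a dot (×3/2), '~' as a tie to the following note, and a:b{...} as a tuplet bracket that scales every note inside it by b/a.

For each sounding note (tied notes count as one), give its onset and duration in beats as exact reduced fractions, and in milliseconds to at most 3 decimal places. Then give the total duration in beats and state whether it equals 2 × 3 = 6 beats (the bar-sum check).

1) 0.0ms=0b +138.249ms=3/14b
2) 138.249ms=3/14b +138.249ms=3/14b
3) 276.498ms=3/7b +276.498ms=3/7b
4) 552.995ms=6/7b +276.498ms=3/7b
5) 829.493ms=9/7b +138.249ms=3/14b
6) 967.742ms=3/2b +967.742ms=3/2b
7) 1935.484ms=3b +276.498ms=3/7b
8) 2211.982ms=24/7b +276.498ms=3/7b
9) 2488.479ms=27/7b +276.498ms=3/7b
10) 2764.977ms=30/7b +276.498ms=3/7b
11) 3041.475ms=33/7b +276.498ms=3/7b
12) 3317.972ms=36/7b +276.498ms=3/7b
13) 3594.47ms=39/7b +276.498ms=3/7b
Σ=6b of 6 (93bpm 3/4) — PASS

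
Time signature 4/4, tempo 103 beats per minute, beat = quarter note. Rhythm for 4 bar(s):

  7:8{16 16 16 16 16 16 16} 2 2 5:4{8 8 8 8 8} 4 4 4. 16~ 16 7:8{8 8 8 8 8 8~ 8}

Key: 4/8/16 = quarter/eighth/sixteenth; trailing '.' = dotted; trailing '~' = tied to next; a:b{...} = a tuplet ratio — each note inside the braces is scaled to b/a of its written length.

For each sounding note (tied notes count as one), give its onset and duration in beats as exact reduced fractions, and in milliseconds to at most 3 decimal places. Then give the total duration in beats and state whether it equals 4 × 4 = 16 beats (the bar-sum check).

1) 0.0ms=0b +166.436ms=2/7b
2) 166.436ms=2/7b +166.436ms=2/7b
3) 332.871ms=4/7b +166.436ms=2/7b
4) 499.307ms=6/7b +166.436ms=2/7b
5) 665.742ms=8/7b +166.436ms=2/7b
6) 832.178ms=10/7b +166.436ms=2/7b
7) 998.613ms=12/7b +166.436ms=2/7b
8) 1165.049ms=2b +1165.049ms=2b
9) 2330.097ms=4b +1165.049ms=2b
10) 3495.146ms=6b +233.01ms=2/5b
11) 3728.155ms=32/5b +233.01ms=2/5b
12) 3961.165ms=34/5b +233.01ms=2/5b
13) 4194.175ms=36/5b +233.01ms=2/5b
14) 4427.184ms=38/5b +233.01ms=2/5b
15) 4660.194ms=8b +582.524ms=1b
16) 5242.718ms=9b +582.524ms=1b
17) 5825.243ms=10b +873.786ms=3/2b
18) 6699.029ms=23/2b +291.262ms=1/2b
19) 6990.291ms=12b +332.871ms=4/7b
20) 7323.162ms=88/7b +332.871ms=4/7b
21) 7656.033ms=92/7b +332.871ms=4/7b
22) 7988.904ms=96/7b +332.871ms=4/7b
23) 8321.775ms=100/7b +332.871ms=4/7b
24) 8654.646ms=104/7b +665.742ms=8/7b
Σ=16b of 16 (103bpm 4/4) — PASS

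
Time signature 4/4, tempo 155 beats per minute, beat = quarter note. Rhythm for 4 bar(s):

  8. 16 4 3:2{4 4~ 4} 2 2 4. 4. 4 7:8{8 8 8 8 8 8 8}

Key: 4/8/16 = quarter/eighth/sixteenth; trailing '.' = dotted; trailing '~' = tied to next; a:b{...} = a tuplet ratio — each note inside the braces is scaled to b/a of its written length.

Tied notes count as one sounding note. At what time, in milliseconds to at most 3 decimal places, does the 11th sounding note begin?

1. 0.0ms @ 0 + 290.323ms (3/4)
2. 290.323ms @ 3/4 + 96.774ms (1/4)
3. 387.097ms @ 1 + 387.097ms (1)
4. 774.194ms @ 2 + 258.065ms (2/3)
5. 1032.258ms @ 8/3 + 516.129ms (4/3)
6. 1548.387ms @ 4 + 774.194ms (2)
7. 2322.581ms @ 6 + 774.194ms (2)
8. 3096.774ms @ 8 + 580.645ms (3/2)
9. 3677.419ms @ 19/2 + 580.645ms (3/2)
10. 4258.065ms @ 11 + 387.097ms (1)
11. 4645.161ms @ 12 + 221.198ms (4/7)
12. 4866.359ms @ 88/7 + 221.198ms (4/7)
13. 5087.558ms @ 92/7 + 221.198ms (4/7)
14. 5308.756ms @ 96/7 + 221.198ms (4/7)
15. 5529.954ms @ 100/7 + 221.198ms (4/7)
16. 5751.152ms @ 104/7 + 221.198ms (4/7)
17. 5972.35ms @ 108/7 + 221.198ms (4/7)

note 11 onset = 12b = 4645.161ms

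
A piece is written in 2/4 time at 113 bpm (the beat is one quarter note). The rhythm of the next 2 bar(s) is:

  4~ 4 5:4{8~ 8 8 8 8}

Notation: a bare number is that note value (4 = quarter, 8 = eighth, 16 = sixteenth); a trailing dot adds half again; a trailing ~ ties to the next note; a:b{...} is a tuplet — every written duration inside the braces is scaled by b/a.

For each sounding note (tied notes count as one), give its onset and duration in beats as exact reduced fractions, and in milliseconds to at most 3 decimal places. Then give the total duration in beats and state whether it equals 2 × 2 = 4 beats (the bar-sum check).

1) 0.0ms=0b +1061.947ms=2b
2) 1061.947ms=2b +424.779ms=4/5b
3) 1486.726ms=14/5b +212.389ms=2/5b
4) 1699.115ms=16/5b +212.389ms=2/5b
5) 1911.504ms=18/5b +212.389ms=2/5b
Σ=4b of 4 (113bpm 2/4) — PASS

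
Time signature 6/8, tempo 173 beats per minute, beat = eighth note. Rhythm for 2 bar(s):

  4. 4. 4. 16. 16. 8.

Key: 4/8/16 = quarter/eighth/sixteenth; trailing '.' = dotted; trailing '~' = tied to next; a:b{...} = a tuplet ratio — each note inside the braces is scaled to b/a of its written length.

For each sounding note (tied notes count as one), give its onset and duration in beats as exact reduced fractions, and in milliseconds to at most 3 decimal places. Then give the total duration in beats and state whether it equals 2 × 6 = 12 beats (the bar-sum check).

1) 0.0ms=0b +1040.462ms=3b
2) 1040.462ms=3b +1040.462ms=3b
3) 2080.925ms=6b +1040.462ms=3b
4) 3121.387ms=9b +260.116ms=3/4b
5) 3381.503ms=39/4b +260.116ms=3/4b
6) 3641.618ms=21/2b +520.231ms=3/2b
Σ=12b of 12 (173bpm 6/8) — PASS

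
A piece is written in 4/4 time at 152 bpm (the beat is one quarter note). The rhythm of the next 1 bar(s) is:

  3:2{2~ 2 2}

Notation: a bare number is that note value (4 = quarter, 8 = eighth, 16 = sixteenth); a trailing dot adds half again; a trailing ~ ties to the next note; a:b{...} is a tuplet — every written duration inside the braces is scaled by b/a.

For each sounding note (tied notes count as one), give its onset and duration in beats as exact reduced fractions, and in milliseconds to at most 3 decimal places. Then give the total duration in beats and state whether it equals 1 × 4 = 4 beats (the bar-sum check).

1) 0.0ms=0b +1052.632ms=8/3b
2) 1052.632ms=8/3b +526.316ms=4/3b
Σ=4b of 4 (152bpm 4/4) — PASS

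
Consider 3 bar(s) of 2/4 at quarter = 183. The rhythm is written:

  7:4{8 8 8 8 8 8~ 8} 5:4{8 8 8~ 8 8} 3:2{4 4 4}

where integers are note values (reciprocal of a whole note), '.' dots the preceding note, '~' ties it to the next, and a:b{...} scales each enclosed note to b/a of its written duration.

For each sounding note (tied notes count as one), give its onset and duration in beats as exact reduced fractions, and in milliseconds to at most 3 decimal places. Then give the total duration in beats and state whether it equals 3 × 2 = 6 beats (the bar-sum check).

1) 0.0ms=0b +93.677ms=2/7b
2) 93.677ms=2/7b +93.677ms=2/7b
3) 187.354ms=4/7b +93.677ms=2/7b
4) 281.03ms=6/7b +93.677ms=2/7b
5) 374.707ms=8/7b +93.677ms=2/7b
6) 468.384ms=10/7b +187.354ms=4/7b
7) 655.738ms=2b +131.148ms=2/5b
8) 786.885ms=12/5b +131.148ms=2/5b
9) 918.033ms=14/5b +262.295ms=4/5b
10) 1180.328ms=18/5b +131.148ms=2/5b
11) 1311.475ms=4b +218.579ms=2/3b
12) 1530.055ms=14/3b +218.579ms=2/3b
13) 1748.634ms=16/3b +218.579ms=2/3b
Σ=6b of 6 (183bpm 2/4) — PASS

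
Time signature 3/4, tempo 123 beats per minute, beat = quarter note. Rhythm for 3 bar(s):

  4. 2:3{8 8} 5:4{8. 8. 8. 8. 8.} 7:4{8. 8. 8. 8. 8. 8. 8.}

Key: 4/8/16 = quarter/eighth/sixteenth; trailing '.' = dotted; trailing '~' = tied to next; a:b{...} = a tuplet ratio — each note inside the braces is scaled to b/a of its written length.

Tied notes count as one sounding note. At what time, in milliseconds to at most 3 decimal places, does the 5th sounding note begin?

1. 0.0ms @ 0 + 731.707ms (3/2)
2. 731.707ms @ 3/2 + 365.854ms (3/4)
3. 1097.561ms @ 9/4 + 365.854ms (3/4)
4. 1463.415ms @ 3 + 292.683ms (3/5)
5. 1756.098ms @ 18/5 + 292.683ms (3/5)
6. 2048.78ms @ 21/5 + 292.683ms (3/5)
7. 2341.463ms @ 24/5 + 292.683ms (3/5)
8. 2634.146ms @ 27/5 + 292.683ms (3/5)
9. 2926.829ms @ 6 + 209.059ms (3/7)
10. 3135.889ms @ 45/7 + 209.059ms (3/7)
11. 3344.948ms @ 48/7 + 209.059ms (3/7)
12. 3554.007ms @ 51/7 + 209.059ms (3/7)
13. 3763.066ms @ 54/7 + 209.059ms (3/7)
14. 3972.125ms @ 57/7 + 209.059ms (3/7)
15. 4181.185ms @ 60/7 + 209.059ms (3/7)

note 5 onset = 18/5b = 1756.098ms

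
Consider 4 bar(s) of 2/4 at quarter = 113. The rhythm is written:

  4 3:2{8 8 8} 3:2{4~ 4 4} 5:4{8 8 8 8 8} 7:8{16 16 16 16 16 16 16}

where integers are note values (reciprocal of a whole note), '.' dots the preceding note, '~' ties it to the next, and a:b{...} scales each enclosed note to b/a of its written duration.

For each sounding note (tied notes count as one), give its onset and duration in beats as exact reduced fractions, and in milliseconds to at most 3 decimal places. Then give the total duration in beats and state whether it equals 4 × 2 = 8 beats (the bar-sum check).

1) 0.0ms=0b +530.973ms=1b
2) 530.973ms=1b +176.991ms=1/3b
3) 707.965ms=4/3b +176.991ms=1/3b
4) 884.956ms=5/3b +176.991ms=1/3b
5) 1061.947ms=2b +707.965ms=4/3b
6) 1769.912ms=10/3b +353.982ms=2/3b
7) 2123.894ms=4b +212.389ms=2/5b
8) 2336.283ms=22/5b +212.389ms=2/5b
9) 2548.673ms=24/5b +212.389ms=2/5b
10) 2761.062ms=26/5b +212.389ms=2/5b
11) 2973.451ms=28/5b +212.389ms=2/5b
12) 3185.841ms=6b +151.707ms=2/7b
13) 3337.547ms=44/7b +151.707ms=2/7b
14) 3489.254ms=46/7b +151.707ms=2/7b
15) 3640.961ms=48/7b +151.707ms=2/7b
16) 3792.668ms=50/7b +151.707ms=2/7b
17) 3944.374ms=52/7b +151.707ms=2/7b
18) 4096.081ms=54/7b +151.707ms=2/7b
Σ=8b of 8 (113bpm 2/4) — PASS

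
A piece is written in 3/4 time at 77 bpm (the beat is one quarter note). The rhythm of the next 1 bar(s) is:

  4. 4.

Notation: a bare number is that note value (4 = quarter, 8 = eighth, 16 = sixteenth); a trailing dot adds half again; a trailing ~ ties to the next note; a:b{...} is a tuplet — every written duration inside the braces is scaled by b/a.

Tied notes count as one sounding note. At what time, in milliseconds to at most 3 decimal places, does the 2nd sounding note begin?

1. 0.0ms @ 0 + 1168.831ms (3/2)
2. 1168.831ms @ 3/2 + 1168.831ms (3/2)

note 2 onset = 3/2b = 1168.831ms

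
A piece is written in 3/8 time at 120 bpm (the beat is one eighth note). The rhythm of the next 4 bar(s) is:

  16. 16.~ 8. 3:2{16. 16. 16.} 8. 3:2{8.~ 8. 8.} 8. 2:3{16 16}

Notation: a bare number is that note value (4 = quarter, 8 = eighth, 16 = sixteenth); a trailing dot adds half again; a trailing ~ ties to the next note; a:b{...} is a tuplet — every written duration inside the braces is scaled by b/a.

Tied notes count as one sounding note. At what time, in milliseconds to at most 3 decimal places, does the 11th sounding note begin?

note 11 onset = 45/4b = 5625.0ms

1. 0.0ms @ 0 + 375.0ms (3/4)
2. 375.0ms @ 3/4 + 1125.0ms (9/4)
3. 1500.0ms @ 3 + 250.0ms (1/2)
4. 1750.0ms @ 7/2 + 250.0ms (1/2)
5. 2000.0ms @ 4 + 250.0ms (1/2)
6. 2250.0ms @ 9/2 + 750.0ms (3/2)
7. 3000.0ms @ 6 + 1000.0ms (2)
8. 4000.0ms @ 8 + 500.0ms (1)
9. 4500.0ms @ 9 + 750.0ms (3/2)
10. 5250.0ms @ 21/2 + 375.0ms (3/4)
11. 5625.0ms @ 45/4 + 375.0ms (3/4)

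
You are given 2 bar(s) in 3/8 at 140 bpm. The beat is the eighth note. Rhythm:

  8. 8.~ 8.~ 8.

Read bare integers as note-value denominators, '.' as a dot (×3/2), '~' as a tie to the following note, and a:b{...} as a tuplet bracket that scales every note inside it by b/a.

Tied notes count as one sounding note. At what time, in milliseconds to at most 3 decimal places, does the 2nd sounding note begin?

note 2 onset = 3/2b = 642.857ms

1. 0.0ms @ 0 + 642.857ms (3/2)
2. 642.857ms @ 3/2 + 1928.571ms (9/2)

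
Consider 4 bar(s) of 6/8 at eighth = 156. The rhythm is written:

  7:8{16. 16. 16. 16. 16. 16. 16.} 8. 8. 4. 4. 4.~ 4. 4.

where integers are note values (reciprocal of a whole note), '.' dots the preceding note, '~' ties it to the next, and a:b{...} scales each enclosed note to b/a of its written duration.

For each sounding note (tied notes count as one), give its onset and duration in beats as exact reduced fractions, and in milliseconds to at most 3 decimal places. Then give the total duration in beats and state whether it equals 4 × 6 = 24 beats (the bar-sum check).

1) 0.0ms=0b +329.67ms=6/7b
2) 329.67ms=6/7b +329.67ms=6/7b
3) 659.341ms=12/7b +329.67ms=6/7b
4) 989.011ms=18/7b +329.67ms=6/7b
5) 1318.681ms=24/7b +329.67ms=6/7b
6) 1648.352ms=30/7b +329.67ms=6/7b
7) 1978.022ms=36/7b +329.67ms=6/7b
8) 2307.692ms=6b +576.923ms=3/2b
9) 2884.615ms=15/2b +576.923ms=3/2b
10) 3461.538ms=9b +1153.846ms=3b
11) 4615.385ms=12b +1153.846ms=3b
12) 5769.231ms=15b +2307.692ms=6b
13) 8076.923ms=21b +1153.846ms=3b
Σ=24b of 24 (156bpm 6/8) — PASS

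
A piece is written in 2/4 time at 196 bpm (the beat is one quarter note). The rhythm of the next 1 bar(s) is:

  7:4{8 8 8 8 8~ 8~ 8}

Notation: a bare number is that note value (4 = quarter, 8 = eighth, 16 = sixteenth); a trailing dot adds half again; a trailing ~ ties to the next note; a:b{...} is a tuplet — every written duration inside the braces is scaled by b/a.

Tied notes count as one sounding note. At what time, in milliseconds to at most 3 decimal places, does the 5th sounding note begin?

1. 0.0ms @ 0 + 87.464ms (2/7)
2. 87.464ms @ 2/7 + 87.464ms (2/7)
3. 174.927ms @ 4/7 + 87.464ms (2/7)
4. 262.391ms @ 6/7 + 87.464ms (2/7)
5. 349.854ms @ 8/7 + 262.391ms (6/7)

note 5 onset = 8/7b = 349.854ms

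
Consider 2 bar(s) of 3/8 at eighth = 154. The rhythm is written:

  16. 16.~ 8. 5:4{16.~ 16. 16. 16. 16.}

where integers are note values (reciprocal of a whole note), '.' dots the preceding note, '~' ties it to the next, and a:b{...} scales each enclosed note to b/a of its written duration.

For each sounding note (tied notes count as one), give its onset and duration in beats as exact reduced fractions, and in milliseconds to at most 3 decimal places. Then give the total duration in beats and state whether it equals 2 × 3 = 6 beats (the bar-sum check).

1) 0.0ms=0b +292.208ms=3/4b
2) 292.208ms=3/4b +876.623ms=9/4b
3) 1168.831ms=3b +467.532ms=6/5b
4) 1636.364ms=21/5b +233.766ms=3/5b
5) 1870.13ms=24/5b +233.766ms=3/5b
6) 2103.896ms=27/5b +233.766ms=3/5b
Σ=6b of 6 (154bpm 3/8) — PASS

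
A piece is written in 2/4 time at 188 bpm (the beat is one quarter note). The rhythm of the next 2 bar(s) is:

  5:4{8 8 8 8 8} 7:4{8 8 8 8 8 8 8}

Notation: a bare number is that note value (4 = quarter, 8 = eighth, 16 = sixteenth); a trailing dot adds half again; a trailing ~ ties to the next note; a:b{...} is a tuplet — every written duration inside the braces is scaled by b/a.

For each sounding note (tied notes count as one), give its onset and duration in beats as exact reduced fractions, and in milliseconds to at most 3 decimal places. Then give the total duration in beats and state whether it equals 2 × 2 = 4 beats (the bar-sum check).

1) 0.0ms=0b +127.66ms=2/5b
2) 127.66ms=2/5b +127.66ms=2/5b
3) 255.319ms=4/5b +127.66ms=2/5b
4) 382.979ms=6/5b +127.66ms=2/5b
5) 510.638ms=8/5b +127.66ms=2/5b
6) 638.298ms=2b +91.185ms=2/7b
7) 729.483ms=16/7b +91.185ms=2/7b
8) 820.669ms=18/7b +91.185ms=2/7b
9) 911.854ms=20/7b +91.185ms=2/7b
10) 1003.04ms=22/7b +91.185ms=2/7b
11) 1094.225ms=24/7b +91.185ms=2/7b
12) 1185.41ms=26/7b +91.185ms=2/7b
Σ=4b of 4 (188bpm 2/4) — PASS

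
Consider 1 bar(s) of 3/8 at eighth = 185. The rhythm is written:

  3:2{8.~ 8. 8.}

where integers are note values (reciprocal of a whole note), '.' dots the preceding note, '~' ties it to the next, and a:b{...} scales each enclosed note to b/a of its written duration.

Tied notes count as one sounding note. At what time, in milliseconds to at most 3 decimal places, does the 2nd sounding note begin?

1. 0.0ms @ 0 + 648.649ms (2)
2. 648.649ms @ 2 + 324.324ms (1)

note 2 onset = 2b = 648.649ms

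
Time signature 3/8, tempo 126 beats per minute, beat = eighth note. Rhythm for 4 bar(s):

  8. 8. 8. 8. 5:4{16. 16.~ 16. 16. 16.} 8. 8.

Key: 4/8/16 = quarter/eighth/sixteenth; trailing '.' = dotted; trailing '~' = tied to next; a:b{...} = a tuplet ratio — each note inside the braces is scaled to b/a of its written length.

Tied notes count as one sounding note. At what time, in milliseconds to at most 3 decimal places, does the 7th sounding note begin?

1. 0.0ms @ 0 + 714.286ms (3/2)
2. 714.286ms @ 3/2 + 714.286ms (3/2)
3. 1428.571ms @ 3 + 714.286ms (3/2)
4. 2142.857ms @ 9/2 + 714.286ms (3/2)
5. 2857.143ms @ 6 + 285.714ms (3/5)
6. 3142.857ms @ 33/5 + 571.429ms (6/5)
7. 3714.286ms @ 39/5 + 285.714ms (3/5)
8. 4000.0ms @ 42/5 + 285.714ms (3/5)
9. 4285.714ms @ 9 + 714.286ms (3/2)
10. 5000.0ms @ 21/2 + 714.286ms (3/2)

note 7 onset = 39/5b = 3714.286ms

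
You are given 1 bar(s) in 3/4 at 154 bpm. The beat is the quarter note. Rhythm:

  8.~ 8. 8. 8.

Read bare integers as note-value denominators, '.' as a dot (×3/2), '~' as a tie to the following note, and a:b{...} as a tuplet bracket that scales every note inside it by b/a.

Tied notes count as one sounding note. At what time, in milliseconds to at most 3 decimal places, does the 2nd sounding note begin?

note 2 onset = 3/2b = 584.416ms

1. 0.0ms @ 0 + 584.416ms (3/2)
2. 584.416ms @ 3/2 + 292.208ms (3/4)
3. 876.623ms @ 9/4 + 292.208ms (3/4)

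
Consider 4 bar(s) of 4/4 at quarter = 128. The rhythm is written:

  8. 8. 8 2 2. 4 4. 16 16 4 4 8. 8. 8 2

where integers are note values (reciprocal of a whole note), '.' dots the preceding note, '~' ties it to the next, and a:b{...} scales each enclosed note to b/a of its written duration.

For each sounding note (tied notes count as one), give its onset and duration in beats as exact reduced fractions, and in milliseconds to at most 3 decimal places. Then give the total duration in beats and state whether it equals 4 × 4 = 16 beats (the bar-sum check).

1) 0.0ms=0b +351.562ms=3/4b
2) 351.562ms=3/4b +351.562ms=3/4b
3) 703.125ms=3/2b +234.375ms=1/2b
4) 937.5ms=2b +937.5ms=2b
5) 1875.0ms=4b +1406.25ms=3b
6) 3281.25ms=7b +468.75ms=1b
7) 3750.0ms=8b +703.125ms=3/2b
8) 4453.125ms=19/2b +117.188ms=1/4b
9) 4570.312ms=39/4b +117.188ms=1/4b
10) 4687.5ms=10b +468.75ms=1b
11) 5156.25ms=11b +468.75ms=1b
12) 5625.0ms=12b +351.562ms=3/4b
13) 5976.562ms=51/4b +351.562ms=3/4b
14) 6328.125ms=27/2b +234.375ms=1/2b
15) 6562.5ms=14b +937.5ms=2b
Σ=16b of 16 (128bpm 4/4) — PASS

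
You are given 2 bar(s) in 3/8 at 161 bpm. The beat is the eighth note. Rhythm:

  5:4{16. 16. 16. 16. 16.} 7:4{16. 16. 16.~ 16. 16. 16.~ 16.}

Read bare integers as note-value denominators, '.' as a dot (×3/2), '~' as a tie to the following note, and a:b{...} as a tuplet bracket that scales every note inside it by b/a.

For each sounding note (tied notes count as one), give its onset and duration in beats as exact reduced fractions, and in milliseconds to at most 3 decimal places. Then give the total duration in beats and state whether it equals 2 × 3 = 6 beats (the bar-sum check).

1) 0.0ms=0b +223.602ms=3/5b
2) 223.602ms=3/5b +223.602ms=3/5b
3) 447.205ms=6/5b +223.602ms=3/5b
4) 670.807ms=9/5b +223.602ms=3/5b
5) 894.41ms=12/5b +223.602ms=3/5b
6) 1118.012ms=3b +159.716ms=3/7b
7) 1277.728ms=24/7b +159.716ms=3/7b
8) 1437.445ms=27/7b +319.432ms=6/7b
9) 1756.877ms=33/7b +159.716ms=3/7b
10) 1916.593ms=36/7b +319.432ms=6/7b
Σ=6b of 6 (161bpm 3/8) — PASS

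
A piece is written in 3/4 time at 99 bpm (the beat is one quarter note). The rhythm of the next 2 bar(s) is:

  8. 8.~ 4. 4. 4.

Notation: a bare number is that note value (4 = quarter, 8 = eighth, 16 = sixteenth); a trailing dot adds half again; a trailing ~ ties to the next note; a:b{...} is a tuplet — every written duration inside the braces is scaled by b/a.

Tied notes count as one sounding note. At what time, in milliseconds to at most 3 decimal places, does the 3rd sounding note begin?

1. 0.0ms @ 0 + 454.545ms (3/4)
2. 454.545ms @ 3/4 + 1363.636ms (9/4)
3. 1818.182ms @ 3 + 909.091ms (3/2)
4. 2727.273ms @ 9/2 + 909.091ms (3/2)

note 3 onset = 3b = 1818.182ms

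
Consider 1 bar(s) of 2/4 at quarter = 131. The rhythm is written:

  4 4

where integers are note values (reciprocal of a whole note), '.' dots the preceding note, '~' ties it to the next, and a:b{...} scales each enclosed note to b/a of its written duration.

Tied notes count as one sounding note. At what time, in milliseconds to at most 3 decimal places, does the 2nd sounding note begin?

1. 0.0ms @ 0 + 458.015ms (1)
2. 458.015ms @ 1 + 458.015ms (1)

note 2 onset = 1b = 458.015ms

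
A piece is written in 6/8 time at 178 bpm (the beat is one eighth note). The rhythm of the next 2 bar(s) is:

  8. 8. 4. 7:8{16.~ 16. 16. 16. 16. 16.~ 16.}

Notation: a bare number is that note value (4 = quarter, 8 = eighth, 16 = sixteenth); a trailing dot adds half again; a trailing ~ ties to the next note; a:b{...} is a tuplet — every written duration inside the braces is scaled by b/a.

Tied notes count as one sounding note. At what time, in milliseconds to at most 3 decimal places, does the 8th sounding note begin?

1. 0.0ms @ 0 + 505.618ms (3/2)
2. 505.618ms @ 3/2 + 505.618ms (3/2)
3. 1011.236ms @ 3 + 1011.236ms (3)
4. 2022.472ms @ 6 + 577.849ms (12/7)
5. 2600.321ms @ 54/7 + 288.925ms (6/7)
6. 2889.246ms @ 60/7 + 288.925ms (6/7)
7. 3178.17ms @ 66/7 + 288.925ms (6/7)
8. 3467.095ms @ 72/7 + 577.849ms (12/7)

note 8 onset = 72/7b = 3467.095ms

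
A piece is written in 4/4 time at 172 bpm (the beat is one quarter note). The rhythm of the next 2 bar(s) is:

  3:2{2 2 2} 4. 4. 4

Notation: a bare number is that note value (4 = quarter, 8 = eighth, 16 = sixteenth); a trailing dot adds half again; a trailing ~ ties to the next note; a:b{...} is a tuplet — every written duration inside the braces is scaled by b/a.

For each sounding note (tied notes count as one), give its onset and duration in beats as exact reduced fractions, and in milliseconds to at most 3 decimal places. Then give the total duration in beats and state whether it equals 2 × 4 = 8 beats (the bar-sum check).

1) 0.0ms=0b +465.116ms=4/3b
2) 465.116ms=4/3b +465.116ms=4/3b
3) 930.233ms=8/3b +465.116ms=4/3b
4) 1395.349ms=4b +523.256ms=3/2b
5) 1918.605ms=11/2b +523.256ms=3/2b
6) 2441.86ms=7b +348.837ms=1b
Σ=8b of 8 (172bpm 4/4) — PASS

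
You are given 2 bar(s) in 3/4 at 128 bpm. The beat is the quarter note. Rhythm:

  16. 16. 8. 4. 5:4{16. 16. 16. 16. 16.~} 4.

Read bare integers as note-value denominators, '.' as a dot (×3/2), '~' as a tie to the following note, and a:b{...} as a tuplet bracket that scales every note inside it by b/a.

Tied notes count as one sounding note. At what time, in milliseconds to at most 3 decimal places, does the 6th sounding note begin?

1. 0.0ms @ 0 + 175.781ms (3/8)
2. 175.781ms @ 3/8 + 175.781ms (3/8)
3. 351.562ms @ 3/4 + 351.562ms (3/4)
4. 703.125ms @ 3/2 + 703.125ms (3/2)
5. 1406.25ms @ 3 + 140.625ms (3/10)
6. 1546.875ms @ 33/10 + 140.625ms (3/10)
7. 1687.5ms @ 18/5 + 140.625ms (3/10)
8. 1828.125ms @ 39/10 + 140.625ms (3/10)
9. 1968.75ms @ 21/5 + 843.75ms (9/5)

note 6 onset = 33/10b = 1546.875ms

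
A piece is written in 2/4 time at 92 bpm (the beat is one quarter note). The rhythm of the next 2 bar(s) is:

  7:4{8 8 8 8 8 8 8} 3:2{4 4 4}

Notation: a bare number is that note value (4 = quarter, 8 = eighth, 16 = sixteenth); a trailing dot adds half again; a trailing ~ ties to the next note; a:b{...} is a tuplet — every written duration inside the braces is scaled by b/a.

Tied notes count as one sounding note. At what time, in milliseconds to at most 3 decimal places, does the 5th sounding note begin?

note 5 onset = 8/7b = 745.342ms

1. 0.0ms @ 0 + 186.335ms (2/7)
2. 186.335ms @ 2/7 + 186.335ms (2/7)
3. 372.671ms @ 4/7 + 186.335ms (2/7)
4. 559.006ms @ 6/7 + 186.335ms (2/7)
5. 745.342ms @ 8/7 + 186.335ms (2/7)
6. 931.677ms @ 10/7 + 186.335ms (2/7)
7. 1118.012ms @ 12/7 + 186.335ms (2/7)
8. 1304.348ms @ 2 + 434.783ms (2/3)
9. 1739.13ms @ 8/3 + 434.783ms (2/3)
10. 2173.913ms @ 10/3 + 434.783ms (2/3)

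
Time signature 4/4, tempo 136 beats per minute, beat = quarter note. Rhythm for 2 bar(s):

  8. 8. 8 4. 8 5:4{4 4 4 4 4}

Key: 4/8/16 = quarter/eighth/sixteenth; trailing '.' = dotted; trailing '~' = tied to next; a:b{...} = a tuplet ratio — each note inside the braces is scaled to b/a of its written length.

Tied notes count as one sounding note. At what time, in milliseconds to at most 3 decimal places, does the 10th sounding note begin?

note 10 onset = 36/5b = 3176.471ms

1. 0.0ms @ 0 + 330.882ms (3/4)
2. 330.882ms @ 3/4 + 330.882ms (3/4)
3. 661.765ms @ 3/2 + 220.588ms (1/2)
4. 882.353ms @ 2 + 661.765ms (3/2)
5. 1544.118ms @ 7/2 + 220.588ms (1/2)
6. 1764.706ms @ 4 + 352.941ms (4/5)
7. 2117.647ms @ 24/5 + 352.941ms (4/5)
8. 2470.588ms @ 28/5 + 352.941ms (4/5)
9. 2823.529ms @ 32/5 + 352.941ms (4/5)
10. 3176.471ms @ 36/5 + 352.941ms (4/5)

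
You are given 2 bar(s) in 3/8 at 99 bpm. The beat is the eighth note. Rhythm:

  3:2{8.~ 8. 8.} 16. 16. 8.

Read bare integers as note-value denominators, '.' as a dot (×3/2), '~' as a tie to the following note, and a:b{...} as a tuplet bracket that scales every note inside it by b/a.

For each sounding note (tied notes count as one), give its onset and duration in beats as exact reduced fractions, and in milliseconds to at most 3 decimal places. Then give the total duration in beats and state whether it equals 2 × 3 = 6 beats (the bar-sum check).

1) 0.0ms=0b +1212.121ms=2b
2) 1212.121ms=2b +606.061ms=1b
3) 1818.182ms=3b +454.545ms=3/4b
4) 2272.727ms=15/4b +454.545ms=3/4b
5) 2727.273ms=9/2b +909.091ms=3/2b
Σ=6b of 6 (99bpm 3/8) — PASS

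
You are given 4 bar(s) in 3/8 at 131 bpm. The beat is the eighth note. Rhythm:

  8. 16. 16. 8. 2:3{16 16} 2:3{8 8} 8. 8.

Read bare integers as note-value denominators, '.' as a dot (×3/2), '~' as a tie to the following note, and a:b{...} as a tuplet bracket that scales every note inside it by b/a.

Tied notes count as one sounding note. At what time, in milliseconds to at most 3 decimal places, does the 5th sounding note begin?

1. 0.0ms @ 0 + 687.023ms (3/2)
2. 687.023ms @ 3/2 + 343.511ms (3/4)
3. 1030.534ms @ 9/4 + 343.511ms (3/4)
4. 1374.046ms @ 3 + 687.023ms (3/2)
5. 2061.069ms @ 9/2 + 343.511ms (3/4)
6. 2404.58ms @ 21/4 + 343.511ms (3/4)
7. 2748.092ms @ 6 + 687.023ms (3/2)
8. 3435.115ms @ 15/2 + 687.023ms (3/2)
9. 4122.137ms @ 9 + 687.023ms (3/2)
10. 4809.16ms @ 21/2 + 687.023ms (3/2)

note 5 onset = 9/2b = 2061.069ms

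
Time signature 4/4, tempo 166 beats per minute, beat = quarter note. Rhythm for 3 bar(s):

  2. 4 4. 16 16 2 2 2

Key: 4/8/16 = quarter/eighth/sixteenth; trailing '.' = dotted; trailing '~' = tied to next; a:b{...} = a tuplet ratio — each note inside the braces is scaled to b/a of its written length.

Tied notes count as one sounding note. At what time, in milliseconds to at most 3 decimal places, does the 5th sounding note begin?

1. 0.0ms @ 0 + 1084.337ms (3)
2. 1084.337ms @ 3 + 361.446ms (1)
3. 1445.783ms @ 4 + 542.169ms (3/2)
4. 1987.952ms @ 11/2 + 90.361ms (1/4)
5. 2078.313ms @ 23/4 + 90.361ms (1/4)
6. 2168.675ms @ 6 + 722.892ms (2)
7. 2891.566ms @ 8 + 722.892ms (2)
8. 3614.458ms @ 10 + 722.892ms (2)

note 5 onset = 23/4b = 2078.313ms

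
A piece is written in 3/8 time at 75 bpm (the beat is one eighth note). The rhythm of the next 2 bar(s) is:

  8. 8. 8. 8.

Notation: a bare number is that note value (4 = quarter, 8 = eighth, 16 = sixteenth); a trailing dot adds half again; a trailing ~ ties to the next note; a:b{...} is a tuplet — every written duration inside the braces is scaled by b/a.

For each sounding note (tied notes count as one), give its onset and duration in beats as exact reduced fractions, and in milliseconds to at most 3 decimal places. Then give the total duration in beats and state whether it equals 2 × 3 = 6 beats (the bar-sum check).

1) 0.0ms=0b +1200.0ms=3/2b
2) 1200.0ms=3/2b +1200.0ms=3/2b
3) 2400.0ms=3b +1200.0ms=3/2b
4) 3600.0ms=9/2b +1200.0ms=3/2b
Σ=6b of 6 (75bpm 3/8) — PASS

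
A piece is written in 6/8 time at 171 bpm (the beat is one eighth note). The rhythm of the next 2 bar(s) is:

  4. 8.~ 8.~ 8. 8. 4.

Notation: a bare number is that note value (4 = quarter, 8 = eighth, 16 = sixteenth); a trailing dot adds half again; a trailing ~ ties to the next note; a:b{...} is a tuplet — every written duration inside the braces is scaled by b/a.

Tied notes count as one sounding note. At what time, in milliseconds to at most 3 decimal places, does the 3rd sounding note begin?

1. 0.0ms @ 0 + 1052.632ms (3)
2. 1052.632ms @ 3 + 1578.947ms (9/2)
3. 2631.579ms @ 15/2 + 526.316ms (3/2)
4. 3157.895ms @ 9 + 1052.632ms (3)

note 3 onset = 15/2b = 2631.579ms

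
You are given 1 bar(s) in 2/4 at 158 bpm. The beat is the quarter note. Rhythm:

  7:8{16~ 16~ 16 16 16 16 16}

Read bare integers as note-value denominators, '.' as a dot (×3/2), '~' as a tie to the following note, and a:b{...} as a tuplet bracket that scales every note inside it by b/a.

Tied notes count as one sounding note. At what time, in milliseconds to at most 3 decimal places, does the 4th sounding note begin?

1. 0.0ms @ 0 + 325.497ms (6/7)
2. 325.497ms @ 6/7 + 108.499ms (2/7)
3. 433.996ms @ 8/7 + 108.499ms (2/7)
4. 542.495ms @ 10/7 + 108.499ms (2/7)
5. 650.995ms @ 12/7 + 108.499ms (2/7)

note 4 onset = 10/7b = 542.495ms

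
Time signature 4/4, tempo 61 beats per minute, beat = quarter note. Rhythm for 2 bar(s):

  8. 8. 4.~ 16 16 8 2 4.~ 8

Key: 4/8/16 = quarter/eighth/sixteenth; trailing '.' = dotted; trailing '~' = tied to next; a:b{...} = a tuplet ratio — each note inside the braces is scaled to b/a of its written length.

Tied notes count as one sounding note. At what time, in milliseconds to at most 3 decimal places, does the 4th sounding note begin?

1. 0.0ms @ 0 + 737.705ms (3/4)
2. 737.705ms @ 3/4 + 737.705ms (3/4)
3. 1475.41ms @ 3/2 + 1721.311ms (7/4)
4. 3196.721ms @ 13/4 + 245.902ms (1/4)
5. 3442.623ms @ 7/2 + 491.803ms (1/2)
6. 3934.426ms @ 4 + 1967.213ms (2)
7. 5901.639ms @ 6 + 1967.213ms (2)

note 4 onset = 13/4b = 3196.721ms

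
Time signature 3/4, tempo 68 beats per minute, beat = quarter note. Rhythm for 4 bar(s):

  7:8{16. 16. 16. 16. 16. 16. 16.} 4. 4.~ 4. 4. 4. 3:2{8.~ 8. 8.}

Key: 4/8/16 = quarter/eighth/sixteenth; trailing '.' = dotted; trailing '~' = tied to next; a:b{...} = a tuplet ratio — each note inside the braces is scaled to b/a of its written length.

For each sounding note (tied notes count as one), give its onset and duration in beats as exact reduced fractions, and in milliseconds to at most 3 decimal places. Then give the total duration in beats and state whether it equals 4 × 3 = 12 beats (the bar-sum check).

1) 0.0ms=0b +378.151ms=3/7b
2) 378.151ms=3/7b +378.151ms=3/7b
3) 756.303ms=6/7b +378.151ms=3/7b
4) 1134.454ms=9/7b +378.151ms=3/7b
5) 1512.605ms=12/7b +378.151ms=3/7b
6) 1890.756ms=15/7b +378.151ms=3/7b
7) 2268.908ms=18/7b +378.151ms=3/7b
8) 2647.059ms=3b +1323.529ms=3/2b
9) 3970.588ms=9/2b +2647.059ms=3b
10) 6617.647ms=15/2b +1323.529ms=3/2b
11) 7941.176ms=9b +1323.529ms=3/2b
12) 9264.706ms=21/2b +882.353ms=1b
13) 10147.059ms=23/2b +441.176ms=1/2b
Σ=12b of 12 (68bpm 3/4) — PASS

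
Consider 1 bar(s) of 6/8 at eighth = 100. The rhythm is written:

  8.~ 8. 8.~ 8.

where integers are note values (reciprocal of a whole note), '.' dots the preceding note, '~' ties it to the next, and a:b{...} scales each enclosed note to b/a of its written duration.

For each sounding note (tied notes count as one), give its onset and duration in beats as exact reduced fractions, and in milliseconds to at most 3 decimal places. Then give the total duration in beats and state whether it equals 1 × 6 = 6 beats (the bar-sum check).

1) 0.0ms=0b +1800.0ms=3b
2) 1800.0ms=3b +1800.0ms=3b
Σ=6b of 6 (100bpm 6/8) — PASS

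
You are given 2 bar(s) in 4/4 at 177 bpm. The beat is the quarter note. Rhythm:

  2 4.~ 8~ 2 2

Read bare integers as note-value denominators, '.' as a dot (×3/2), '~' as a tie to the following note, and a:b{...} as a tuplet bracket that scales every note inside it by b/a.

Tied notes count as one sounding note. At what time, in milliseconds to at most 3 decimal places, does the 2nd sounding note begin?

note 2 onset = 2b = 677.966ms

1. 0.0ms @ 0 + 677.966ms (2)
2. 677.966ms @ 2 + 1355.932ms (4)
3. 2033.898ms @ 6 + 677.966ms (2)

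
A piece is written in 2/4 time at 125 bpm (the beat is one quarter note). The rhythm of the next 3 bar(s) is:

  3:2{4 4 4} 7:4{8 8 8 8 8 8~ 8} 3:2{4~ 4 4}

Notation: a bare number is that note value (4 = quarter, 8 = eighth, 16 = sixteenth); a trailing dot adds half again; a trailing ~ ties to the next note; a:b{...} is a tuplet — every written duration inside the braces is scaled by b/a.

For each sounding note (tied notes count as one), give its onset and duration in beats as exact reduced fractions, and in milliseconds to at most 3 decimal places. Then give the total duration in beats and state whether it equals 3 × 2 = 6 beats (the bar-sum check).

1) 0.0ms=0b +320.0ms=2/3b
2) 320.0ms=2/3b +320.0ms=2/3b
3) 640.0ms=4/3b +320.0ms=2/3b
4) 960.0ms=2b +137.143ms=2/7b
5) 1097.143ms=16/7b +137.143ms=2/7b
6) 1234.286ms=18/7b +137.143ms=2/7b
7) 1371.429ms=20/7b +137.143ms=2/7b
8) 1508.571ms=22/7b +137.143ms=2/7b
9) 1645.714ms=24/7b +274.286ms=4/7b
10) 1920.0ms=4b +640.0ms=4/3b
11) 2560.0ms=16/3b +320.0ms=2/3b
Σ=6b of 6 (125bpm 2/4) — PASS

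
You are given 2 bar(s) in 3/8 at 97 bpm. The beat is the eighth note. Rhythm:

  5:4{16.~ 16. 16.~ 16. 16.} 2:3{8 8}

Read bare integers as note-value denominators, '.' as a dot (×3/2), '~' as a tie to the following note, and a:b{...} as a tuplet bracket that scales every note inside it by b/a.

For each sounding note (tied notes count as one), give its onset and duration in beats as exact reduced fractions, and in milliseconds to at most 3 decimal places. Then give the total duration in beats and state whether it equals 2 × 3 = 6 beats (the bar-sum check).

1) 0.0ms=0b +742.268ms=6/5b
2) 742.268ms=6/5b +742.268ms=6/5b
3) 1484.536ms=12/5b +371.134ms=3/5b
4) 1855.67ms=3b +927.835ms=3/2b
5) 2783.505ms=9/2b +927.835ms=3/2b
Σ=6b of 6 (97bpm 3/8) — PASS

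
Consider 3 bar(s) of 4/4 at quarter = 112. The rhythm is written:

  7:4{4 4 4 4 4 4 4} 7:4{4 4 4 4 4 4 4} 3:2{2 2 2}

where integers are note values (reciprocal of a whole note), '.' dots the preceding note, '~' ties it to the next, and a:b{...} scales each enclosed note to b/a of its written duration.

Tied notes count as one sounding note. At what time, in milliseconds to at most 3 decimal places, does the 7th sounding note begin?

1. 0.0ms @ 0 + 306.122ms (4/7)
2. 306.122ms @ 4/7 + 306.122ms (4/7)
3. 612.245ms @ 8/7 + 306.122ms (4/7)
4. 918.367ms @ 12/7 + 306.122ms (4/7)
5. 1224.49ms @ 16/7 + 306.122ms (4/7)
6. 1530.612ms @ 20/7 + 306.122ms (4/7)
7. 1836.735ms @ 24/7 + 306.122ms (4/7)
8. 2142.857ms @ 4 + 306.122ms (4/7)
9. 2448.98ms @ 32/7 + 306.122ms (4/7)
10. 2755.102ms @ 36/7 + 306.122ms (4/7)
11. 3061.224ms @ 40/7 + 306.122ms (4/7)
12. 3367.347ms @ 44/7 + 306.122ms (4/7)
13. 3673.469ms @ 48/7 + 306.122ms (4/7)
14. 3979.592ms @ 52/7 + 306.122ms (4/7)
15. 4285.714ms @ 8 + 714.286ms (4/3)
16. 5000.0ms @ 28/3 + 714.286ms (4/3)
17. 5714.286ms @ 32/3 + 714.286ms (4/3)

note 7 onset = 24/7b = 1836.735ms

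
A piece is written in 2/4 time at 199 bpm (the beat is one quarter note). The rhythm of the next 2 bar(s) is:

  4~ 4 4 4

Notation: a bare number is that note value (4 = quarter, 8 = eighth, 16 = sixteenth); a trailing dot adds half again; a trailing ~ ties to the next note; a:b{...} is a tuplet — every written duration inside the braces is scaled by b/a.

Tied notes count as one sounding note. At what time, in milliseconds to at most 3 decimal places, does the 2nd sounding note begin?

note 2 onset = 2b = 603.015ms

1. 0.0ms @ 0 + 603.015ms (2)
2. 603.015ms @ 2 + 301.508ms (1)
3. 904.523ms @ 3 + 301.508ms (1)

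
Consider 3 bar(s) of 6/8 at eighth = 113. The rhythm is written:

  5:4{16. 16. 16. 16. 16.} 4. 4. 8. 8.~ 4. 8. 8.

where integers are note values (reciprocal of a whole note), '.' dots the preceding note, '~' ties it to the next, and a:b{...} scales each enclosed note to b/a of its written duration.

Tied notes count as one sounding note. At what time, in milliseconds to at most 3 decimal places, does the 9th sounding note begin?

1. 0.0ms @ 0 + 318.584ms (3/5)
2. 318.584ms @ 3/5 + 318.584ms (3/5)
3. 637.168ms @ 6/5 + 318.584ms (3/5)
4. 955.752ms @ 9/5 + 318.584ms (3/5)
5. 1274.336ms @ 12/5 + 318.584ms (3/5)
6. 1592.92ms @ 3 + 1592.92ms (3)
7. 3185.841ms @ 6 + 1592.92ms (3)
8. 4778.761ms @ 9 + 796.46ms (3/2)
9. 5575.221ms @ 21/2 + 2389.381ms (9/2)
10. 7964.602ms @ 15 + 796.46ms (3/2)
11. 8761.062ms @ 33/2 + 796.46ms (3/2)

note 9 onset = 21/2b = 5575.221ms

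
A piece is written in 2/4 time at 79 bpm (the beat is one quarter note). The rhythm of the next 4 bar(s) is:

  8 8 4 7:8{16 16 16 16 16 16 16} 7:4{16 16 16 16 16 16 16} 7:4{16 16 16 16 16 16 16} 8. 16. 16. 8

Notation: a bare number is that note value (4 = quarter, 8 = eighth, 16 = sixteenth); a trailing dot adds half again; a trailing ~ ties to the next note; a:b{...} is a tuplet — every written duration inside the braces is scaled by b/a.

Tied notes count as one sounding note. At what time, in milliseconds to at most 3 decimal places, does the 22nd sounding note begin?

1. 0.0ms @ 0 + 379.747ms (1/2)
2. 379.747ms @ 1/2 + 379.747ms (1/2)
3. 759.494ms @ 1 + 759.494ms (1)
4. 1518.987ms @ 2 + 216.998ms (2/7)
5. 1735.986ms @ 16/7 + 216.998ms (2/7)
6. 1952.984ms @ 18/7 + 216.998ms (2/7)
7. 2169.982ms @ 20/7 + 216.998ms (2/7)
8. 2386.98ms @ 22/7 + 216.998ms (2/7)
9. 2603.978ms @ 24/7 + 216.998ms (2/7)
10. 2820.976ms @ 26/7 + 216.998ms (2/7)
11. 3037.975ms @ 4 + 108.499ms (1/7)
12. 3146.474ms @ 29/7 + 108.499ms (1/7)
13. 3254.973ms @ 30/7 + 108.499ms (1/7)
14. 3363.472ms @ 31/7 + 108.499ms (1/7)
15. 3471.971ms @ 32/7 + 108.499ms (1/7)
16. 3580.47ms @ 33/7 + 108.499ms (1/7)
17. 3688.969ms @ 34/7 + 108.499ms (1/7)
18. 3797.468ms @ 5 + 108.499ms (1/7)
19. 3905.967ms @ 36/7 + 108.499ms (1/7)
20. 4014.467ms @ 37/7 + 108.499ms (1/7)
21. 4122.966ms @ 38/7 + 108.499ms (1/7)
22. 4231.465ms @ 39/7 + 108.499ms (1/7)
23. 4339.964ms @ 40/7 + 108.499ms (1/7)
24. 4448.463ms @ 41/7 + 108.499ms (1/7)
25. 4556.962ms @ 6 + 569.62ms (3/4)
26. 5126.582ms @ 27/4 + 284.81ms (3/8)
27. 5411.392ms @ 57/8 + 284.81ms (3/8)
28. 5696.203ms @ 15/2 + 379.747ms (1/2)

note 22 onset = 39/7b = 4231.465ms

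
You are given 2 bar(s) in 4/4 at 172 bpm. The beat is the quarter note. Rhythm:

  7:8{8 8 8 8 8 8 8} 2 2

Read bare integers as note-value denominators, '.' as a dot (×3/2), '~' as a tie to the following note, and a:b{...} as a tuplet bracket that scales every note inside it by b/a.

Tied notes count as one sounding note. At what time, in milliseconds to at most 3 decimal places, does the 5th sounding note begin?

1. 0.0ms @ 0 + 199.336ms (4/7)
2. 199.336ms @ 4/7 + 199.336ms (4/7)
3. 398.671ms @ 8/7 + 199.336ms (4/7)
4. 598.007ms @ 12/7 + 199.336ms (4/7)
5. 797.342ms @ 16/7 + 199.336ms (4/7)
6. 996.678ms @ 20/7 + 199.336ms (4/7)
7. 1196.013ms @ 24/7 + 199.336ms (4/7)
8. 1395.349ms @ 4 + 697.674ms (2)
9. 2093.023ms @ 6 + 697.674ms (2)

note 5 onset = 16/7b = 797.342ms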